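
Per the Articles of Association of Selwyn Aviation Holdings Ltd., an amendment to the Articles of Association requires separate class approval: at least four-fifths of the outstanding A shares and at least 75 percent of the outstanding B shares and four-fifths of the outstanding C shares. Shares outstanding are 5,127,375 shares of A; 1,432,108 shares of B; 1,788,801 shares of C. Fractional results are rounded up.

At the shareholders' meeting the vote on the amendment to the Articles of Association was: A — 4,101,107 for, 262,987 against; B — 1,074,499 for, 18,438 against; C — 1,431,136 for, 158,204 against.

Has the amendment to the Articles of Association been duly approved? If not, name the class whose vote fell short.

A: 4/5 of 5127375 = 4101900; 4,101,900 required, 4,101,107 in favor — not approved.
B: 3/4 of 1432108 = 1074081; 1,074,081 required, 1,074,499 in favor — approved.
C: 4/5 of 1788801 = 1431040.80, rounded up to 1431041; 1,431,041 required, 1,431,136 in favor — approved.

Not approved — the A shares did not give the required vote.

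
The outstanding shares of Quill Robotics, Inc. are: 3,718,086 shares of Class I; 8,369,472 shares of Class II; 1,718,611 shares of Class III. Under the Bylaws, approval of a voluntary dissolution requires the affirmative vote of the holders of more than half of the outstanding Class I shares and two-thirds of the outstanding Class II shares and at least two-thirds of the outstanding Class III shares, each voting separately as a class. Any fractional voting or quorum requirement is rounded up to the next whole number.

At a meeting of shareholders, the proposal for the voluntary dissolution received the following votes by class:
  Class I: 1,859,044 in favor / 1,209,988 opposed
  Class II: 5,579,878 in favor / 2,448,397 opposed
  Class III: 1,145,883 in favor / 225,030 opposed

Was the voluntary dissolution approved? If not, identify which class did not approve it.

Class I: a majority of 3718086 is 1859044; 1,859,044 required, 1,859,044 in favor — approved.
Class II: 2/3 of 8369472 = 5579648; 5,579,648 required, 5,579,878 in favor — approved.
Class III: 2/3 of 1718611 = 1145740.67, rounded up to 1145741; 1,145,741 required, 1,145,883 in favor — approved.

Approved — every class gave the required vote.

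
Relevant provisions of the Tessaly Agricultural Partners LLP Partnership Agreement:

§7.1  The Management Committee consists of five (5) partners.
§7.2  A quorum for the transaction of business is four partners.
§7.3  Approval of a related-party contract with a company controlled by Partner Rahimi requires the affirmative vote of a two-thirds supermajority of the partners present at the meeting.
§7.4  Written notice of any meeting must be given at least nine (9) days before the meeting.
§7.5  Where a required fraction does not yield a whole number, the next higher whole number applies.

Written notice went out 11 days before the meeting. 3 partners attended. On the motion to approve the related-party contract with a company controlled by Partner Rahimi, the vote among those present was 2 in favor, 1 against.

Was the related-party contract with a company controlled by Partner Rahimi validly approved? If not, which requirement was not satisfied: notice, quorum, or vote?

Invalid — quorum requirement not satisfied.

Notice: 11 days given; 9 required (11 ≥ 9). Satisfied.
Quorum: 3 present; quorum is 4. Not satisfied.
Vote: the related-party contract with a company controlled by Partner Rahimi requires two-thirds of the partners present (3). 2/3 of 3 = 2, so 2 affirmative votes are needed; 2 voted in favor. Satisfied. (Moot — without a quorum no business can be validly transacted.)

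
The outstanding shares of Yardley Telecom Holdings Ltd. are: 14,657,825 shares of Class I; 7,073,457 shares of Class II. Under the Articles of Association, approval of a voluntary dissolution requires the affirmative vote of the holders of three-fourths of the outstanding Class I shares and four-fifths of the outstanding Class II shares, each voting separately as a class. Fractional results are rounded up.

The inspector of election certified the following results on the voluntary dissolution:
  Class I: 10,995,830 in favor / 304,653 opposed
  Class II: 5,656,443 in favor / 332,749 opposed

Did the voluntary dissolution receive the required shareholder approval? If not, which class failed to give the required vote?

Class I: 3/4 of 14657825 = 10993368.75, rounded up to 10993369; 10,993,369 required, 10,995,830 in favor — approved.
Class II: 4/5 of 7073457 = 5658765.60, rounded up to 5658766; 5,658,766 required, 5,656,443 in favor — not approved.

Not approved — the Class II shares did not give the required vote.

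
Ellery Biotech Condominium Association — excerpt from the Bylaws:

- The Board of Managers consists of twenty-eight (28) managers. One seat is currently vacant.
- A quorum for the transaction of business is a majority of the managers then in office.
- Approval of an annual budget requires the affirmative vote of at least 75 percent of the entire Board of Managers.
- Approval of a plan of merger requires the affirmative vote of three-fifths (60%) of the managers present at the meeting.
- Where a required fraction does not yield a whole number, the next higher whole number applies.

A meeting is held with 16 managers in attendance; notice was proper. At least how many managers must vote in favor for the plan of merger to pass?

The plan of merger requires three-fifths of the managers present (16).
3/5 of 16 = 9.60, rounded up to 10.

10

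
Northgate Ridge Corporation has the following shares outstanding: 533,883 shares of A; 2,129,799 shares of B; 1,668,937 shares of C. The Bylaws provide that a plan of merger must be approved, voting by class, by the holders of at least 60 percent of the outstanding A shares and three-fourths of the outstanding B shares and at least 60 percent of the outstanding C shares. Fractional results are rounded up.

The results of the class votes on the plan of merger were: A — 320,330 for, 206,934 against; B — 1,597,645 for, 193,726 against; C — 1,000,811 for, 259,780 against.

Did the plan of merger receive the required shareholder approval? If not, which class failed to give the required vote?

A: 3/5 of 533883 = 320329.80, rounded up to 320330; 320,330 required, 320,330 in favor — approved.
B: 3/4 of 2129799 = 1597349.25, rounded up to 1597350; 1,597,350 required, 1,597,645 in favor — approved.
C: 3/5 of 1668937 = 1001362.20, rounded up to 1001363; 1,001,363 required, 1,000,811 in favor — not approved.

Not approved — the C shares did not give the required vote.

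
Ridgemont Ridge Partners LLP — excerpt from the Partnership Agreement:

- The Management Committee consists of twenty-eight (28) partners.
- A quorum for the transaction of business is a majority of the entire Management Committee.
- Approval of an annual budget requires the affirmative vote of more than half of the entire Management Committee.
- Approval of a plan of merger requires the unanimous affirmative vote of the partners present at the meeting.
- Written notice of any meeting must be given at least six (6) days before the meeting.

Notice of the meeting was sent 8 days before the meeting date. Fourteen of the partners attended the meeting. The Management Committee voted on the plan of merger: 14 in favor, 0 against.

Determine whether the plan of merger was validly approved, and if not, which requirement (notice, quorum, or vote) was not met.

Notice: 8 days given; 6 required (8 ≥ 6). Satisfied.
Quorum: 14 present; quorum is 15. Not satisfied.
Vote: the plan of merger requires the unanimous vote of the partners present (14). Unanimous means all 14, so 14 affirmative votes are needed; 14 voted in favor. Satisfied. (Moot — without a quorum no business can be validly transacted.)

Invalid — quorum requirement not satisfied.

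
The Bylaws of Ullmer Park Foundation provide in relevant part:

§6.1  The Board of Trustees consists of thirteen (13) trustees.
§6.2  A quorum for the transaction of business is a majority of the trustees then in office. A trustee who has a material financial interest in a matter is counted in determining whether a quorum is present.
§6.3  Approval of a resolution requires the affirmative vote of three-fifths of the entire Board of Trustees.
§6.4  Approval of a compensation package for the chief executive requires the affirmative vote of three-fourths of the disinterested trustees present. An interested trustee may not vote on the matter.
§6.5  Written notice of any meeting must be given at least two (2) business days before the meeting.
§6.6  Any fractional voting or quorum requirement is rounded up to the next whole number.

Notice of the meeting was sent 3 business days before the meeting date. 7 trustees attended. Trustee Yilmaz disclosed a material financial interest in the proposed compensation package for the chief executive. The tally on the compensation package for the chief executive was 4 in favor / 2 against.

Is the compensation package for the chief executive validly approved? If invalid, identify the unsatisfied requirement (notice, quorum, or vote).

Notice: 3 business days given; 2 required (3 ≥ 2). Satisfied.
Quorum: 7 present (interested trustees count toward quorum); quorum is 7. Satisfied.
Vote: the compensation package for the chief executive requires three-fourths of the disinterested trustees present (7 − 1 = 6). 3/4 of 6 = 4.50, rounded up to 5, so 5 affirmative votes are needed; 4 voted in favor. Not satisfied.

Invalid — vote requirement not satisfied.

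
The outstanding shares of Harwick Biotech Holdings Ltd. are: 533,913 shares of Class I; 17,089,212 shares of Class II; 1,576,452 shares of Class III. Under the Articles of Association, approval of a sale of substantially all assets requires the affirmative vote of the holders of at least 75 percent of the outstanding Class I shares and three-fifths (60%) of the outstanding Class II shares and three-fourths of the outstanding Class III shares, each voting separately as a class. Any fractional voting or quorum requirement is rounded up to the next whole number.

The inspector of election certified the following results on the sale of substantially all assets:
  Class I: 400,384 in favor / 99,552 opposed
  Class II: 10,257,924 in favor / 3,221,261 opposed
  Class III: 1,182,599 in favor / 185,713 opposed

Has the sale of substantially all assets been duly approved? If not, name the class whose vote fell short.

Class I: 3/4 of 533913 = 400434.75, rounded up to 400435; 400,435 required, 400,384 in favor — not approved.
Class II: 3/5 of 17089212 = 10253527.20, rounded up to 10253528; 10,253,528 required, 10,257,924 in favor — approved.
Class III: 3/4 of 1576452 = 1182339; 1,182,339 required, 1,182,599 in favor — approved.

Not approved — the Class I shares did not give the required vote.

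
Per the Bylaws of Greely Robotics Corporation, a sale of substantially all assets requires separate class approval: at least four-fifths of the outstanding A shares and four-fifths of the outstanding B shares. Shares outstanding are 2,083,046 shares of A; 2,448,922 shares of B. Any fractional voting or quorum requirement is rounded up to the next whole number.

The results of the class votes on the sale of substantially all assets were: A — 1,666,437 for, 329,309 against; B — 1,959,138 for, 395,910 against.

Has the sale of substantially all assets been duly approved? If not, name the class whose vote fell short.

Approved — every class gave the required vote.

A: 4/5 of 2083046 = 1666436.80, rounded up to 1666437; 1,666,437 required, 1,666,437 in favor — approved.
B: 4/5 of 2448922 = 1959137.60, rounded up to 1959138; 1,959,138 required, 1,959,138 in favor — approved.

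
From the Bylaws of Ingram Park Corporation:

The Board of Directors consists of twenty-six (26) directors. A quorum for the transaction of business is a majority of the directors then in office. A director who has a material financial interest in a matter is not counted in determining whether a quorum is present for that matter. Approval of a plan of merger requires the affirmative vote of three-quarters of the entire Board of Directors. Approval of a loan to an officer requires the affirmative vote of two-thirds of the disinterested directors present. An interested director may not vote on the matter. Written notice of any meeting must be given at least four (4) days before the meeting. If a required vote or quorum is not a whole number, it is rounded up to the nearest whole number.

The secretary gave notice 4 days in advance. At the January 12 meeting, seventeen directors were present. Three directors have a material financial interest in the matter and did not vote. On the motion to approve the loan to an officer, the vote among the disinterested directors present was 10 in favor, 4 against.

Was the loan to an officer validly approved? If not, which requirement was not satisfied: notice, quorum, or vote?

Notice: 4 days given; 4 required (4 ≥ 4). Satisfied.
Quorum: 17 present, but the 3 interested directors do not count, leaving 14. Quorum is 14. Satisfied.
Vote: the loan to an officer requires two-thirds of the disinterested directors present (17 − 3 = 14). 2/3 of 14 = 9.33, rounded up to 10, so 10 affirmative votes are needed; 10 voted in favor. Satisfied.

Valid — all requirements satisfied.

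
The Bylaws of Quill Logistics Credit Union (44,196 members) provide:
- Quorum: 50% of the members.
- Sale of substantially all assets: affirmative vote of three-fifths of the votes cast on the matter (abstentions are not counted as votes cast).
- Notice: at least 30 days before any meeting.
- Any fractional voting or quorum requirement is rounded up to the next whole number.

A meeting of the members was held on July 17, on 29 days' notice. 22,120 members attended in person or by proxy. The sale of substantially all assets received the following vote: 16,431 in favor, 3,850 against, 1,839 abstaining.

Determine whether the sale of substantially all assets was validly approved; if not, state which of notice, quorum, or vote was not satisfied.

Notice: 29 days given; 30 required. Not satisfied.
Quorum: 50% of 44,196 = 22,098; 22,120 present. Satisfied.
Vote: requires three-fifths of the votes cast (22,120 − 1,839 abstaining = 20,281); 3/5 of 20281 = 12168.60, rounded up to 12169, so 12,169 needed; 16,431 in favor. Satisfied.

Invalid — notice requirement not satisfied.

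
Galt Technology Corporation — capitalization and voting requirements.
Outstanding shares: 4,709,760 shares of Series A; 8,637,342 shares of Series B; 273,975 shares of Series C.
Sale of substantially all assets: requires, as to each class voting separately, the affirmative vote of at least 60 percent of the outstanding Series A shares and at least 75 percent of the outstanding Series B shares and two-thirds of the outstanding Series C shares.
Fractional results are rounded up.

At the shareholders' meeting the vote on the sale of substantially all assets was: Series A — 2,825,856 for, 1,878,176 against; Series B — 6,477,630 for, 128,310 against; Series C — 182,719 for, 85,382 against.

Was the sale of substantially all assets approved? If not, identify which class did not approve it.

Not approved — the Series B shares did not give the required vote.

Series A: 3/5 of 4709760 = 2825856; 2,825,856 required, 2,825,856 in favor — approved.
Series B: 3/4 of 8637342 = 6478006.50, rounded up to 6478007; 6,478,007 required, 6,477,630 in favor — not approved.
Series C: 2/3 of 273975 = 182650; 182,650 required, 182,719 in favor — approved.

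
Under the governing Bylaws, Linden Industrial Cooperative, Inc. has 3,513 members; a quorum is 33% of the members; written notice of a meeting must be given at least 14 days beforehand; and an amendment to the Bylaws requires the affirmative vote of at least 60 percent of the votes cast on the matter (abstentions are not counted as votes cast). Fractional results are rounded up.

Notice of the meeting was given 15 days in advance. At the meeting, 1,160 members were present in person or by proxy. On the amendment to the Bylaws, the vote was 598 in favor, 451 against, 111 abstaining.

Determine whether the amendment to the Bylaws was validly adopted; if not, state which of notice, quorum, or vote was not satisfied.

Invalid — vote requirement not satisfied.

Notice: 15 days given; 14 required. Satisfied.
Quorum: 33% of 3,513 = 1,159.29, rounded up to 1,160; 1,160 present. Satisfied.
Vote: requires three-fifths of the votes cast (1,160 − 111 abstaining = 1,049); 3/5 of 1049 = 629.40, rounded up to 630, so 630 needed; 598 in favor. Not satisfied.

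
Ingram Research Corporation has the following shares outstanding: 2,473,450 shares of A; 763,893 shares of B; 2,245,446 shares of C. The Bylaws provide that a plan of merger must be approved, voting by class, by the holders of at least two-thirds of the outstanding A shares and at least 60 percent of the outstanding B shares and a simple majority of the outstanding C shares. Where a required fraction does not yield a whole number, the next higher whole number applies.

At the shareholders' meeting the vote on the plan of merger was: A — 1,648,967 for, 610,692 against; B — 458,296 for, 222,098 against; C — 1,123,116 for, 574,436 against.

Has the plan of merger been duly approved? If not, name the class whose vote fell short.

Not approved — the B shares did not give the required vote.

A: 2/3 of 2473450 = 1648966.67, rounded up to 1648967; 1,648,967 required, 1,648,967 in favor — approved.
B: 3/5 of 763893 = 458335.80, rounded up to 458336; 458,336 required, 458,296 in favor — not approved.
C: a majority of 2245446 is 1122724; 1,122,724 required, 1,123,116 in favor — approved.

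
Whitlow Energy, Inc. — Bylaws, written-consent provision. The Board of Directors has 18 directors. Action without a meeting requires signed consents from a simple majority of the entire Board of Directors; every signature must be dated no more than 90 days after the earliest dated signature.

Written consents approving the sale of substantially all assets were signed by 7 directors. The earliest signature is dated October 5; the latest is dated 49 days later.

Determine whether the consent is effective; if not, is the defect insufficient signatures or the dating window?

Signatures required: a simple majority of 18 — a majority of 18 is 10, so 10 needed; 7 signed. Insufficient.
Dating window: the latest signature is 49 days after the earliest; the limit is 90 days. Within the window.

Not effective — insufficient signatures.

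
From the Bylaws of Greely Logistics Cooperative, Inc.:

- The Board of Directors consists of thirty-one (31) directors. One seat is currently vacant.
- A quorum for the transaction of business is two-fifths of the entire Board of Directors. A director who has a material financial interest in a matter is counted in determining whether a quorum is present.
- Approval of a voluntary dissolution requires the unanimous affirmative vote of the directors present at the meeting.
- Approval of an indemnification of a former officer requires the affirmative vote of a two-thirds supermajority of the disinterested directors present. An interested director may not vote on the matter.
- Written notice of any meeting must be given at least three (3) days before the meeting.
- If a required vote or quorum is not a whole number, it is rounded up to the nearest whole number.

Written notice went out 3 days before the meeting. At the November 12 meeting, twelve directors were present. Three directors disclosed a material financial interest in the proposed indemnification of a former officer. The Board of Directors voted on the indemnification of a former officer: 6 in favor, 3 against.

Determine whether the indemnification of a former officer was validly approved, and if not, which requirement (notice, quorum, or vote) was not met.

Notice: 3 days given; 3 required (3 ≥ 3). Satisfied.
Quorum: 12 present (interested directors count toward quorum); quorum is 13. Not satisfied.
Vote: the indemnification of a former officer requires two-thirds of the disinterested directors present (12 − 3 = 9). 2/3 of 9 = 6, so 6 affirmative votes are needed; 6 voted in favor. Satisfied. (Moot — without a quorum no business can be validly transacted.)

Invalid — quorum requirement not satisfied.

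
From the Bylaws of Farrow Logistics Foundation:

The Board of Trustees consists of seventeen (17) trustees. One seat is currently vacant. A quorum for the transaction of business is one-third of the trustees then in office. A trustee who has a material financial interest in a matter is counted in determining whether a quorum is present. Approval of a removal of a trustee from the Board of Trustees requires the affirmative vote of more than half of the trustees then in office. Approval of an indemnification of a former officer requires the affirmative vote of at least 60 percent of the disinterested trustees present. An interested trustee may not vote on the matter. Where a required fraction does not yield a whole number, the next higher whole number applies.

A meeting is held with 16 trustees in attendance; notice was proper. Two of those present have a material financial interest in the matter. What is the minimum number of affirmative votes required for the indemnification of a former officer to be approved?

9

The indemnification of a former officer requires three-fifths of the disinterested trustees present (16 − 2 = 14).
3/5 of 14 = 8.40, rounded up to 9.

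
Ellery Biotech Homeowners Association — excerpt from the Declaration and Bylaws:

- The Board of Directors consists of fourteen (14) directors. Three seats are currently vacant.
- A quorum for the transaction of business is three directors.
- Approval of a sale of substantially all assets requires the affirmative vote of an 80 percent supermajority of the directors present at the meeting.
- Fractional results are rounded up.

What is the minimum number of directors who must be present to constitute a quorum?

The quorum is fixed at 3.

3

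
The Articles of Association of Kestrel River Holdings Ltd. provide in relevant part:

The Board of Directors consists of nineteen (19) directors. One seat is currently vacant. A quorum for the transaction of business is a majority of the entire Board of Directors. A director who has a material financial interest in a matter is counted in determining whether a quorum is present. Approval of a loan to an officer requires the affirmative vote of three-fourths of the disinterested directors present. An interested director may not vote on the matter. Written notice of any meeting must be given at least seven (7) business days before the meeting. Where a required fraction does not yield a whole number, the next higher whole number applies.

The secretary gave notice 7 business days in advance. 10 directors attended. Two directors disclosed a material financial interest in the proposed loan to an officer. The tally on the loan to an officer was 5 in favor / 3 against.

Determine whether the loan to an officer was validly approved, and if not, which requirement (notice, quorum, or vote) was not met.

Notice: 7 business days given; 7 required (7 ≥ 7). Satisfied.
Quorum: 10 present (interested directors count toward quorum); quorum is 10. Satisfied.
Vote: the loan to an officer requires three-fourths of the disinterested directors present (10 − 2 = 8). 3/4 of 8 = 6, so 6 affirmative votes are needed; 5 voted in favor. Not satisfied.

Invalid — vote requirement not satisfied.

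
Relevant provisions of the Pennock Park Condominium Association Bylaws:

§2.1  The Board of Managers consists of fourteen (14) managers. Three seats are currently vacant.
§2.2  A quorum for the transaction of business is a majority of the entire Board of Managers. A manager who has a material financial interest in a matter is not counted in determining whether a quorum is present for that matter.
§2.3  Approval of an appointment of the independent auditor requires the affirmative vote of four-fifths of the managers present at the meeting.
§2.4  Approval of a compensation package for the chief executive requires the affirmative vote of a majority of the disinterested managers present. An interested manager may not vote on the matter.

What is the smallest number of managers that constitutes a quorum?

A majority of 14 is 8.

8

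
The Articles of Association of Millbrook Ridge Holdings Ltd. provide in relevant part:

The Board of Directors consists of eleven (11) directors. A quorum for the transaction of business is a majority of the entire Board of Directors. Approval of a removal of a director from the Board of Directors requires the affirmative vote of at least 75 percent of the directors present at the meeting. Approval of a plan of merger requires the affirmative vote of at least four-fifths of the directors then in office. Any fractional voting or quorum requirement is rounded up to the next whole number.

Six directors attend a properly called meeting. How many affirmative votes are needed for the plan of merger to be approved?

9

The plan of merger requires four-fifths of the directors then in office (11).
4/5 of 11 = 8.80, rounded up to 9.
(Only 6 can vote, so the plan of merger cannot pass at this meeting, but the required vote is still 9.)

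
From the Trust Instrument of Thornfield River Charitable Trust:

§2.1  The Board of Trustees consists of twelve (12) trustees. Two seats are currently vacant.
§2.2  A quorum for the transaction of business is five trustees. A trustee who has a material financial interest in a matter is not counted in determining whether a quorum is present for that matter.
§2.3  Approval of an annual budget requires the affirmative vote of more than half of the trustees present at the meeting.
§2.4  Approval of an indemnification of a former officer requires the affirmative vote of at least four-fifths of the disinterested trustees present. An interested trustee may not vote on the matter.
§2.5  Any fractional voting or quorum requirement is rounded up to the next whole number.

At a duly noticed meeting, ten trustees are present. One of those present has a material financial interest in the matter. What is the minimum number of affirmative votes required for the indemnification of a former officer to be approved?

The indemnification of a former officer requires four-fifths of the disinterested trustees present (10 − 1 = 9).
4/5 of 9 = 7.20, rounded up to 8.

8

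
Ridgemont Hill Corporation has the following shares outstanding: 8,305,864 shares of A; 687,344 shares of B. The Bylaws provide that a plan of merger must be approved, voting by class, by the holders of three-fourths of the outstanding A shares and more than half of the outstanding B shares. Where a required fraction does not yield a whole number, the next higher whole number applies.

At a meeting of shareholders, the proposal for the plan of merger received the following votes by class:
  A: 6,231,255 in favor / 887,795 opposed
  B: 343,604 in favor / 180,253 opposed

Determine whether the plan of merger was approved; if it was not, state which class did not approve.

Not approved — the B shares did not give the required vote.

A: 3/4 of 8305864 = 6229398; 6,229,398 required, 6,231,255 in favor — approved.
B: a majority of 687344 is 343673; 343,673 required, 343,604 in favor — not approved.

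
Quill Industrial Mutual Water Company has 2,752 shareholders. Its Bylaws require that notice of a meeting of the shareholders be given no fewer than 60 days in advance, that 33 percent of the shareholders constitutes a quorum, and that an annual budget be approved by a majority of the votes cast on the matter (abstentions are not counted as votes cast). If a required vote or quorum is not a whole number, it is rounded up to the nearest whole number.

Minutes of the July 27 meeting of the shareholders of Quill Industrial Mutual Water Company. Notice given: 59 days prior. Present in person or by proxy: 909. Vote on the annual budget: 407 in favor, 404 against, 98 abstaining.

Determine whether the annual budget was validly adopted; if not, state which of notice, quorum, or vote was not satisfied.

Invalid — notice requirement not satisfied.

Notice: 59 days given; 60 required. Not satisfied.
Quorum: 33% of 2,752 = 908.16, rounded up to 909; 909 present. Satisfied.
Vote: requires a majority of the votes cast (909 − 98 abstaining = 811); a majority of 811 is 406, so 406 needed; 407 in favor. Satisfied.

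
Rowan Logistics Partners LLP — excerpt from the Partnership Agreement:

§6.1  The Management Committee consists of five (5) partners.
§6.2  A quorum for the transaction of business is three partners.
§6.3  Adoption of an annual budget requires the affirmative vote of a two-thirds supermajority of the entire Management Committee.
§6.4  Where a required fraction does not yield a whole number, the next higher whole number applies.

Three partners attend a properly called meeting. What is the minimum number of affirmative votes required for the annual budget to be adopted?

The annual budget requires two-thirds of the entire Management Committee (5).
2/3 of 5 = 3.33, rounded up to 4.
(Only 3 can vote, so the annual budget cannot pass at this meeting, but the required vote is still 4.)

4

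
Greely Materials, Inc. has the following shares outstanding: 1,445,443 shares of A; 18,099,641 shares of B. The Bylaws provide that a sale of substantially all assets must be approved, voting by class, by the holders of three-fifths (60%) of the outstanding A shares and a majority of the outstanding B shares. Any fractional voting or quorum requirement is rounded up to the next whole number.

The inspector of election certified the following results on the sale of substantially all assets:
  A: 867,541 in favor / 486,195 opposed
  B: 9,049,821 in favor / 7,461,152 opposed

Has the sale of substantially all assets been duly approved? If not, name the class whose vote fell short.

A: 3/5 of 1445443 = 867265.80, rounded up to 867266; 867,266 required, 867,541 in favor — approved.
B: a majority of 18099641 is 9049821; 9,049,821 required, 9,049,821 in favor — approved.

Approved — every class gave the required vote.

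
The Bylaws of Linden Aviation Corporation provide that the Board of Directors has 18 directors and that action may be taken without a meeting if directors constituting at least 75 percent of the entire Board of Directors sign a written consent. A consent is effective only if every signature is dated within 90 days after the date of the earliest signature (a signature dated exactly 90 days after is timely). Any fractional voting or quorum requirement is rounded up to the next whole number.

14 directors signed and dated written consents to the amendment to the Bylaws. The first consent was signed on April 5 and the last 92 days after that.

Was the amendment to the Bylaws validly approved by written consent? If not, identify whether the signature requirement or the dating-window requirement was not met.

Signatures required: at least 75 percent of 18 — 3/4 of 18 = 13.50, rounded up to 14, so 14 needed; 14 signed. Sufficient.
Dating window: the latest signature is 92 days after the earliest; the limit is 90 days. Outside the window.

Not effective — dating-window requirement not satisfied.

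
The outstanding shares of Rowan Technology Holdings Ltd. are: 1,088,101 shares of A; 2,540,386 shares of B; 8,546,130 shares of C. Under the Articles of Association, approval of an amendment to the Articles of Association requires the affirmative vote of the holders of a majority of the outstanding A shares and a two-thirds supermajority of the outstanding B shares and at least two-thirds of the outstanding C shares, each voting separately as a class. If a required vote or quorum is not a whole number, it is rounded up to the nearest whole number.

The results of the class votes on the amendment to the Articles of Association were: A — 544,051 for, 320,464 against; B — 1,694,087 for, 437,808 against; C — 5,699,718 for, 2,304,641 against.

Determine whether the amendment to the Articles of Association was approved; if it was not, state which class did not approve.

A: a majority of 1088101 is 544051; 544,051 required, 544,051 in favor — approved.
B: 2/3 of 2540386 = 1693590.67, rounded up to 1693591; 1,693,591 required, 1,694,087 in favor — approved.
C: 2/3 of 8546130 = 5697420; 5,697,420 required, 5,699,718 in favor — approved.

Approved — every class gave the required vote.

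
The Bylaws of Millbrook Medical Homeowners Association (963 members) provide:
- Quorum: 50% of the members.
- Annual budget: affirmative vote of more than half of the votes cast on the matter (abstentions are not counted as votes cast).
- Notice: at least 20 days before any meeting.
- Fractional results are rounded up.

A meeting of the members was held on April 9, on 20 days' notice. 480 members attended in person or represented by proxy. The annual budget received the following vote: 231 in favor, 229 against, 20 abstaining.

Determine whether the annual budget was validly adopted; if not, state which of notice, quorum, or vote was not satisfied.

Invalid — quorum requirement not satisfied.

Notice: 20 days given; 20 required. Satisfied.
Quorum: 50% of 963 = 481.50, rounded up to 482; 480 present. Not satisfied.
Vote: requires a majority of the votes cast (480 − 20 abstaining = 460); a majority of 460 is 231, so 231 needed; 231 in favor. Satisfied.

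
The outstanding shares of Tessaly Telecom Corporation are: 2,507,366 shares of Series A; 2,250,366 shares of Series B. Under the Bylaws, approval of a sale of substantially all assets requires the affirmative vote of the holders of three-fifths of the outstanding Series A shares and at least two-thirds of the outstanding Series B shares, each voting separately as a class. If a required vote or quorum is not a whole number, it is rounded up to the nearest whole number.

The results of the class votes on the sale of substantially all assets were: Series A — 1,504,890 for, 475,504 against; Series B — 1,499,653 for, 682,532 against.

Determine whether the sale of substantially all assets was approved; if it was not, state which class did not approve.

Series A: 3/5 of 2507366 = 1504419.60, rounded up to 1504420; 1,504,420 required, 1,504,890 in favor — approved.
Series B: 2/3 of 2250366 = 1500244; 1,500,244 required, 1,499,653 in favor — not approved.

Not approved — the Series B shares did not give the required vote.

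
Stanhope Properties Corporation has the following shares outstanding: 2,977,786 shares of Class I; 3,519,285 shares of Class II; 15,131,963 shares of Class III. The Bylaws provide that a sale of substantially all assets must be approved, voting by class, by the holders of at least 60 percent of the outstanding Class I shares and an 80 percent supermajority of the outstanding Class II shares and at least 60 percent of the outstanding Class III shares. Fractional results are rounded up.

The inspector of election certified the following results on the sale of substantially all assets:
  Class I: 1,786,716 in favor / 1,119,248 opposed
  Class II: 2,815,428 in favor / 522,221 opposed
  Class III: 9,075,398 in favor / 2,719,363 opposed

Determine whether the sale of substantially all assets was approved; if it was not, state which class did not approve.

Not approved — the Class III shares did not give the required vote.

Class I: 3/5 of 2977786 = 1786671.60, rounded up to 1786672; 1,786,672 required, 1,786,716 in favor — approved.
Class II: 4/5 of 3519285 = 2815428; 2,815,428 required, 2,815,428 in favor — approved.
Class III: 3/5 of 15131963 = 9079177.80, rounded up to 9079178; 9,079,178 required, 9,075,398 in favor — not approved.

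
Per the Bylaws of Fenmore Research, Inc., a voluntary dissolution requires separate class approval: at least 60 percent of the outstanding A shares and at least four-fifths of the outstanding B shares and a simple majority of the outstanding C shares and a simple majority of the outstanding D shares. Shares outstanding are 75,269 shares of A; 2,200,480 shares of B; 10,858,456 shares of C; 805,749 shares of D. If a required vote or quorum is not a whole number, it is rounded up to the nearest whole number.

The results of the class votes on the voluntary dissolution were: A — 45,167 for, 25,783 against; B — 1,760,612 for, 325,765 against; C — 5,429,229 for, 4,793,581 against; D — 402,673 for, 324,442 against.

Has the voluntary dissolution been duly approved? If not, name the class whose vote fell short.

Not approved — the D shares did not give the required vote.

A: 3/5 of 75269 = 45161.40, rounded up to 45162; 45,162 required, 45,167 in favor — approved.
B: 4/5 of 2200480 = 1760384; 1,760,384 required, 1,760,612 in favor — approved.
C: a majority of 10858456 is 5429229; 5,429,229 required, 5,429,229 in favor — approved.
D: a majority of 805749 is 402875; 402,875 required, 402,673 in favor — not approved.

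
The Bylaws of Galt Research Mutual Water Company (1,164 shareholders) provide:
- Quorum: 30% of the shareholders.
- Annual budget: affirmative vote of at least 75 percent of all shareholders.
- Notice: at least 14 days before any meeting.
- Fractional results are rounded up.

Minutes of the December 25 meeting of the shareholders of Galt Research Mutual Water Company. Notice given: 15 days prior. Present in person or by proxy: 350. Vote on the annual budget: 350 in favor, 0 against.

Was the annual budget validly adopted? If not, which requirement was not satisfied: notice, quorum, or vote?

Invalid — vote requirement not satisfied.

Notice: 15 days given; 14 required. Satisfied.
Quorum: 30% of 1,164 = 349.20, rounded up to 350; 350 present. Satisfied.
Vote: requires three-fourths of all shareholders (1,164); 3/4 of 1164 = 873, so 873 needed; 350 in favor. Not satisfied.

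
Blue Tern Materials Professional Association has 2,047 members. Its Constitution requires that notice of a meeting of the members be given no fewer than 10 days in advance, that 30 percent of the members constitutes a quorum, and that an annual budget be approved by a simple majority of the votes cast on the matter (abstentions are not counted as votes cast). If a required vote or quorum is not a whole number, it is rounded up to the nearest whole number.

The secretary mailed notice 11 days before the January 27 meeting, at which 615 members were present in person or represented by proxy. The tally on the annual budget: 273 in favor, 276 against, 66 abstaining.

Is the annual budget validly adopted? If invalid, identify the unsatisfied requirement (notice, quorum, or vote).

Notice: 11 days given; 10 required. Satisfied.
Quorum: 30% of 2,047 = 614.10, rounded up to 615; 615 present. Satisfied.
Vote: requires a majority of the votes cast (615 − 66 abstaining = 549); a majority of 549 is 275, so 275 needed; 273 in favor. Not satisfied.

Invalid — vote requirement not satisfied.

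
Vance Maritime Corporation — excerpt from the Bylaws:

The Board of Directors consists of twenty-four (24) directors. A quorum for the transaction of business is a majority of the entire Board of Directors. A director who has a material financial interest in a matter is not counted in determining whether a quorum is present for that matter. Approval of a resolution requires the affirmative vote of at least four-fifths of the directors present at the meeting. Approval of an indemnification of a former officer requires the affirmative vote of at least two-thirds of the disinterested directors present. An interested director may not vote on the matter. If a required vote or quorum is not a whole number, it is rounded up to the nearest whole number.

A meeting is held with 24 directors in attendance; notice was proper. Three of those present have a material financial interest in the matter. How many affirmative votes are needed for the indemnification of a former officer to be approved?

The indemnification of a former officer requires two-thirds of the disinterested directors present (24 − 3 = 21).
2/3 of 21 = 14.

14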